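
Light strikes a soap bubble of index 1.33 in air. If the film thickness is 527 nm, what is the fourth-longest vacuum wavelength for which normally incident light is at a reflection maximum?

Ray reflecting at the top interface goes from n = 1.0 toward n = 1.33: a half-wave phase shift.
Ray reflecting at the bottom interface goes from n = 1.33 toward n = 1.0: no phase shift.
Exactly one π shift → a net half-wave offset.
For bright reflection here: 2 n t = (m + ½) λ.
λ = 2 n t / (m + ½). The fourth-longest wavelength is m = 3: λ = 2 × 1.33 × 527 / 3.50 = 401 nm.

401 nm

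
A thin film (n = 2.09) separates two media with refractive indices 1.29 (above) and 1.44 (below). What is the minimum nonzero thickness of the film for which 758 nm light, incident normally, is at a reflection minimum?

181 nm

At the upper boundary (n = 1.29 to n = 2.09) the reflected ray undergoes a half-wave phase shift.
Bottom surface (2.09 → 1.44): reflection off a lower-index medium gives no phase shift.
Exactly one π shift → a net half-wave offset.
With one net inversion, destructive interference in reflection requires 2 n t = m λ.
Minimum nonzero at m = 1: t = λ / (2 n) = 758 / (2 × 2.09) = 181 nm.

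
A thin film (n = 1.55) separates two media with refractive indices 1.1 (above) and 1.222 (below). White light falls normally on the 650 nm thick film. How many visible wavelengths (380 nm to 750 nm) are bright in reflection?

At the upper boundary (n = 1.1 to n = 1.55) the reflected ray undergoes a half-wave phase shift.
Bottom surface (1.55 → 1.222): reflection off a lower-index medium gives no phase shift.
Exactly one π shift → a net half-wave offset.
For maximum reflection here: 2 n t = (m + ½) λ.
λ = 2 n t / (m + ½) = 2015 / (m + ½) nm.
m=2: 806 nm (IR); m=3: 576 nm (visible); m=4: 448 nm (visible); m=5: 366 nm (UV).

2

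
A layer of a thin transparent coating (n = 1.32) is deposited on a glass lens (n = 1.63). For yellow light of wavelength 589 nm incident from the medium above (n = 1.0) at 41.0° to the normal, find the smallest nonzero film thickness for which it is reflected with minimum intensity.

129 nm

Ray reflecting at the top interface goes from n = 1.0 toward n = 1.32: a half-wave phase shift.
Ray reflecting at the bottom interface goes from n = 1.32 toward n = 1.63: a half-wave phase shift.
Zero or two π shifts → no net half-wave offset.
With no net inversion, destructive interference in reflection requires 2 n t cos θ_r = (m + ½) λ.
Snell's law: 1.0 sin 41.0° = 1.32 sin θ_r → sin θ_r = 0.497, cos θ_r = 0.868.
Minimum at m = 0: t = λ / (4 n cos θ_r) = 589 / (4 × 1.32 × 0.868) = 129 nm.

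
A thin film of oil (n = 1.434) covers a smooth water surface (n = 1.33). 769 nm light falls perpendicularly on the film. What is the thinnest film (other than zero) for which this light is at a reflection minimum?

Ray reflecting at the top interface goes from n = 1.0 toward n = 1.434: a half-wave phase shift.
Bottom surface (1.434 → 1.33): reflection off a lower-index medium gives no phase shift.
Exactly one π shift → a net half-wave offset.
So the condition for destructive reflection is 2 n t = m λ.
Minimum nonzero at m = 1: t = λ / (2 n) = 769 / (2 × 1.434) = 268 nm.

268 nm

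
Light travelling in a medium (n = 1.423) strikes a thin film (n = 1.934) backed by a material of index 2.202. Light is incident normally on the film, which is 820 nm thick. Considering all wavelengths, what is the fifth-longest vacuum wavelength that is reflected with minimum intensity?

Ray reflecting at the top interface goes from n = 1.423 toward n = 1.934: a half-wave phase shift.
At the lower boundary (n = 1.934 to n = 2.202) the reflected ray undergoes a half-wave phase shift.
Zero or two π shifts → no net half-wave offset.
With no net inversion, destructive interference in reflection requires 2 n t = (m + ½) λ.
λ = 2 n t / (m + ½). The fifth-longest wavelength is m = 4: λ = 2 × 1.934 × 820 / 4.50 = 705 nm.

705 nm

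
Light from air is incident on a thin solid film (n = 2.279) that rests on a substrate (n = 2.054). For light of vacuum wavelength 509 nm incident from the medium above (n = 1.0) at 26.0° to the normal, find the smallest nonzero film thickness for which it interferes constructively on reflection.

56.9 nm

At the upper boundary (n = 1.0 to n = 2.279) the reflected ray undergoes a half-wave phase shift.
At the lower boundary (n = 2.279 to n = 2.054) the reflected ray undergoes no phase shift.
Net: one phase inversion between the two reflected rays.
With one net inversion, constructive interference in reflection requires 2 n t cos θ_r = (m + ½) λ.
Snell's law: 1.0 sin 26.0° = 2.279 sin θ_r → sin θ_r = 0.192, cos θ_r = 0.981.
Minimum at m = 0: t = λ / (4 n cos θ_r) = 509 / (4 × 2.279 × 0.981) = 56.9 nm.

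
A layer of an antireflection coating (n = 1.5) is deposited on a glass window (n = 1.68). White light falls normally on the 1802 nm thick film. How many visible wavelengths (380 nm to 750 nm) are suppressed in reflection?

7

At the upper boundary (n = 1.0 to n = 1.5) the reflected ray undergoes a half-wave phase shift.
Ray reflecting at the bottom interface goes from n = 1.5 toward n = 1.68: a half-wave phase shift.
Zero or two π shifts → no net half-wave offset.
So the condition for destructive reflection is 2 n t = (m + ½) λ.
λ = 2 n t / (m + ½) = 5406 / (m + ½) nm.
m=6: 832 nm (IR); m=7: 721 nm (visible); m=8: 636 nm (visible); m=9: 569 nm (visible); m=10: 515 nm (visible); m=11: 470 nm (visible); m=12: 432 nm (visible); m=13: 400 nm (visible); m=14: 373 nm (UV).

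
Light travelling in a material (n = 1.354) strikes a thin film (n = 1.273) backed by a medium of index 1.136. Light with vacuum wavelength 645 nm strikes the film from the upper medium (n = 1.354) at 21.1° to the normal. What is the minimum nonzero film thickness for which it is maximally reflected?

274 nm

Top surface (1.354 → 1.273): reflection off a lower-index medium gives no phase shift.
Ray reflecting at the bottom interface goes from n = 1.273 toward n = 1.136: no phase shift.
Net: no relative phase inversion (both shifts match).
With no net inversion, constructive interference in reflection requires 2 n t cos θ_r = m λ.
Snell's law: 1.354 sin 21.1° = 1.273 sin θ_r → sin θ_r = 0.383, cos θ_r = 0.924.
Minimum nonzero at m = 1: t = λ / (2 n cos θ_r) = 645 / (2 × 1.273 × 0.924) = 274 nm.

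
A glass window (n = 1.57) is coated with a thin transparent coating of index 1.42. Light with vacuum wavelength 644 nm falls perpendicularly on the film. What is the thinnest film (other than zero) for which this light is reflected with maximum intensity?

Ray reflecting at the top interface goes from n = 1.0 toward n = 1.42: a half-wave phase shift.
At the lower boundary (n = 1.42 to n = 1.57) the reflected ray undergoes a half-wave phase shift.
The two reflections carry the same phase change, so no net offset.
For strong reflection here: 2 n t = m λ.
Minimum nonzero at m = 1: t = λ / (2 n) = 644 / (2 × 1.42) = 227 nm.

227 nm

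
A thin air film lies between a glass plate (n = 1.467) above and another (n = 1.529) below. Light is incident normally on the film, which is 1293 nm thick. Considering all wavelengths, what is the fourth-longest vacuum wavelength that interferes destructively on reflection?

Ray reflecting at the top interface goes from n = 1.467 toward n = 1.0: no phase shift.
At the lower boundary (n = 1.0 to n = 1.529) the reflected ray undergoes a half-wave phase shift.
Net: one phase inversion between the two reflected rays.
For dark reflection here: 2 n t = m λ.
λ = 2 n t / m. The fourth-longest wavelength is m = 4: λ = 2 × 1.0 × 1293 / 4.00 = 647 nm.

647 nm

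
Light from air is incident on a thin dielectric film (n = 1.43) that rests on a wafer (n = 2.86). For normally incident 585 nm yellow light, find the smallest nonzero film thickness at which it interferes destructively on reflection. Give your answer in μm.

At the upper boundary (n = 1.0 to n = 1.43) the reflected ray undergoes a half-wave phase shift.
At the lower boundary (n = 1.43 to n = 2.86) the reflected ray undergoes a half-wave phase shift.
Zero or two π shifts → no net half-wave offset.
So the condition for destructive reflection is 2 n t = (m + ½) λ.
Minimum at m = 0: t = λ / (4 n) = 585 / (4 × 1.43) = 102 nm.

0.102 μm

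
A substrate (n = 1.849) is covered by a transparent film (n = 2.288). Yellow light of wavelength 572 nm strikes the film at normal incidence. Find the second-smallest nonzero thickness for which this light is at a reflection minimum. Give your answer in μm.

Ray reflecting at the top interface goes from n = 1.0 toward n = 2.288: a half-wave phase shift.
Bottom surface (2.288 → 1.849): reflection off a lower-index medium gives no phase shift.
Net: one phase inversion between the two reflected rays.
With one net inversion, destructive interference in reflection requires 2 n t = m λ.
The second-smallest nonzero thickness corresponds to m = 2: t = m λ / (2 n) = 2.00 × 572 / (2 × 2.288) = 250 nm.

0.250 μm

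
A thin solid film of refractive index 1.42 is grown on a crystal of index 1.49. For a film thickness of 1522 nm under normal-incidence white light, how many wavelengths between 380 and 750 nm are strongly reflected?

Top surface (1.0 → 1.42): reflection off a higher-index medium gives a half-wave phase shift.
At the lower boundary (n = 1.42 to n = 1.49) the reflected ray undergoes a half-wave phase shift.
Net: no relative phase inversion (both shifts match).
With no net inversion, constructive interference in reflection requires 2 n t = m λ.
λ = 2 n t / m = 4322 / m nm.
m=5: 864 nm (IR); m=6: 720 nm (visible); m=7: 617 nm (visible); m=8: 540 nm (visible); m=9: 480 nm (visible); m=10: 432 nm (visible); m=11: 393 nm (visible); m=12: 360 nm (UV).

6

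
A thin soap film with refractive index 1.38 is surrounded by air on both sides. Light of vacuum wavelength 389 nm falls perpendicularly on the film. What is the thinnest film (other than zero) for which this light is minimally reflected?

Top surface (1.0 → 1.38): reflection off a higher-index medium gives a half-wave phase shift.
At the lower boundary (n = 1.38 to n = 1.0) the reflected ray undergoes no phase shift.
Exactly one π shift → a net half-wave offset.
For weak reflection here: 2 n t = m λ.
Minimum nonzero at m = 1: t = λ / (2 n) = 389 / (2 × 1.38) = 141 nm.

141 nm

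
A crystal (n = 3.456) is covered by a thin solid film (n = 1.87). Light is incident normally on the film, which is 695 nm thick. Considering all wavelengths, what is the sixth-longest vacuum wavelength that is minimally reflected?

473 nm

Ray reflecting at the top interface goes from n = 1.0 toward n = 1.87: a half-wave phase shift.
Bottom surface (1.87 → 3.456): reflection off a higher-index medium gives a half-wave phase shift.
Net: no relative phase inversion (both shifts match).
With no net inversion, destructive interference in reflection requires 2 n t = (m + ½) λ.
λ = 2 n t / (m + ½). The sixth-longest wavelength is m = 5: λ = 2 × 1.87 × 695 / 5.50 = 473 nm.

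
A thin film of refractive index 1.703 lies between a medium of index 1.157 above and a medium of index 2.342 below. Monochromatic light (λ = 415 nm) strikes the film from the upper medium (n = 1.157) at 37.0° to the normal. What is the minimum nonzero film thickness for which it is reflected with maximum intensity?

Ray reflecting at the top interface goes from n = 1.157 toward n = 1.703: a half-wave phase shift.
At the lower boundary (n = 1.703 to n = 2.342) the reflected ray undergoes a half-wave phase shift.
Zero or two π shifts → no net half-wave offset.
So the condition for constructive reflection is 2 n t cos θ_r = m λ.
Snell's law: 1.157 sin 37.0° = 1.703 sin θ_r → sin θ_r = 0.409, cos θ_r = 0.913.
Minimum nonzero at m = 1: t = λ / (2 n cos θ_r) = 415 / (2 × 1.703 × 0.913) = 134 nm.

134 nm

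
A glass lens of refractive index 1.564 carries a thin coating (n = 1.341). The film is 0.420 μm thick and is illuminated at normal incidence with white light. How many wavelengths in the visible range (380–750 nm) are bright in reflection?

1

Top surface (1.0 → 1.341): reflection off a higher-index medium gives a half-wave phase shift.
Ray reflecting at the bottom interface goes from n = 1.341 toward n = 1.564: a half-wave phase shift.
The two reflections carry the same phase change, so no net offset.
With no net inversion, constructive interference in reflection requires 2 n t = m λ.
λ = 2 n t / m = 1126 / m nm.
m=1: 1126 nm (IR); m=2: 563 nm (visible); m=3: 375 nm (UV).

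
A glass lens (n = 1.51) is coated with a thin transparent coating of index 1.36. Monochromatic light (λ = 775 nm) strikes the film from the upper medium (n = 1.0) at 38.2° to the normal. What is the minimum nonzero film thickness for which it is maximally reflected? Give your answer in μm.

Ray reflecting at the top interface goes from n = 1.0 toward n = 1.36: a half-wave phase shift.
Bottom surface (1.36 → 1.51): reflection off a higher-index medium gives a half-wave phase shift.
Net: no relative phase inversion (both shifts match).
For strong reflection here: 2 n t cos θ_r = m λ.
Snell's law: 1.0 sin 38.2° = 1.36 sin θ_r → sin θ_r = 0.455, cos θ_r = 0.891.
Minimum nonzero at m = 1: t = λ / (2 n cos θ_r) = 775 / (2 × 1.36 × 0.891) = 320 nm.

0.320 μm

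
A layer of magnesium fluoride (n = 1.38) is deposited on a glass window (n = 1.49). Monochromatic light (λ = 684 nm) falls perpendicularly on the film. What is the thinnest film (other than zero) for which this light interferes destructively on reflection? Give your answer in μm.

0.124 μm

Top surface (1.0 → 1.38): reflection off a higher-index medium gives a half-wave phase shift.
At the lower boundary (n = 1.38 to n = 1.49) the reflected ray undergoes a half-wave phase shift.
The two reflections carry the same phase change, so no net offset.
For minimum reflection here: 2 n t = (m + ½) λ.
Minimum at m = 0: t = λ / (4 n) = 684 / (4 × 1.38) = 124 nm.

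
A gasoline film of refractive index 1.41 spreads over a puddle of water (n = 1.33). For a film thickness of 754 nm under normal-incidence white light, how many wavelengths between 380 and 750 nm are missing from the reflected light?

3

At the upper boundary (n = 1.0 to n = 1.41) the reflected ray undergoes a half-wave phase shift.
At the lower boundary (n = 1.41 to n = 1.33) the reflected ray undergoes no phase shift.
The two reflections differ by half a wavelength.
So the condition for destructive reflection is 2 n t = m λ.
λ = 2 n t / m = 2126 / m nm.
m=2: 1063 nm (IR); m=3: 709 nm (visible); m=4: 532 nm (visible); m=5: 425 nm (visible); m=6: 354 nm (UV).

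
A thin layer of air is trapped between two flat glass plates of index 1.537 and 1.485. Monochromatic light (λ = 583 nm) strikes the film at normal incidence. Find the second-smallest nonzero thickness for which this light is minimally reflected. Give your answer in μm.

Ray reflecting at the top interface goes from n = 1.537 toward n = 1.0: no phase shift.
Ray reflecting at the bottom interface goes from n = 1.0 toward n = 1.485: a half-wave phase shift.
The two reflections differ by half a wavelength.
So the condition for destructive reflection is 2 n t = m λ.
The second-smallest nonzero thickness corresponds to m = 2: t = m λ / (2 n) = 2.00 × 583 / (2 × 1.0) = 583 nm.

0.583 μm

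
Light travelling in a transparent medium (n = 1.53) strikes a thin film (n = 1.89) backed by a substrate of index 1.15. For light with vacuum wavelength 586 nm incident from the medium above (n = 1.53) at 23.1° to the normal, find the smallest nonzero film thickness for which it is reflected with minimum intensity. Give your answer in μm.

Top surface (1.53 → 1.89): reflection off a higher-index medium gives a half-wave phase shift.
Ray reflecting at the bottom interface goes from n = 1.89 toward n = 1.15: no phase shift.
Exactly one π shift → a net half-wave offset.
So the condition for destructive reflection is 2 n t cos θ_r = m λ.
Snell's law: 1.53 sin 23.1° = 1.89 sin θ_r → sin θ_r = 0.318, cos θ_r = 0.948.
Minimum nonzero at m = 1: t = λ / (2 n cos θ_r) = 586 / (2 × 1.89 × 0.948) = 163 nm.

0.163 μm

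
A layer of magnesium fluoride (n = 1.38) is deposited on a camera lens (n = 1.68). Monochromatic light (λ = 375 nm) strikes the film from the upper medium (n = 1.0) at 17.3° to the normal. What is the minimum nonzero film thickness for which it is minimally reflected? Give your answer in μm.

Top surface (1.0 → 1.38): reflection off a higher-index medium gives a half-wave phase shift.
Bottom surface (1.38 → 1.68): reflection off a higher-index medium gives a half-wave phase shift.
The two reflections carry the same phase change, so no net offset.
With no net inversion, destructive interference in reflection requires 2 n t cos θ_r = (m + ½) λ.
Snell's law: 1.0 sin 17.3° = 1.38 sin θ_r → sin θ_r = 0.215, cos θ_r = 0.977.
Minimum at m = 0: t = λ / (4 n cos θ_r) = 375 / (4 × 1.38 × 0.977) = 69.6 nm.

0.0696 μm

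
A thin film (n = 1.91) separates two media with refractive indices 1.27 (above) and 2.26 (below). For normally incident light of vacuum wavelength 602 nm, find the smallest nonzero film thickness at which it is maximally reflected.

158 nm

At the upper boundary (n = 1.27 to n = 1.91) the reflected ray undergoes a half-wave phase shift.
Ray reflecting at the bottom interface goes from n = 1.91 toward n = 2.26: a half-wave phase shift.
Zero or two π shifts → no net half-wave offset.
With no net inversion, constructive interference in reflection requires 2 n t = m λ.
Minimum nonzero at m = 1: t = λ / (2 n) = 602 / (2 × 1.91) = 158 nm.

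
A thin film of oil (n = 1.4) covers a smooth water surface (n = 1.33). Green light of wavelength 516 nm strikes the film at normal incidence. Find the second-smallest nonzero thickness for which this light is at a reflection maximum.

276 nm

Top surface (1.0 → 1.4): reflection off a higher-index medium gives a half-wave phase shift.
Bottom surface (1.4 → 1.33): reflection off a lower-index medium gives no phase shift.
Exactly one π shift → a net half-wave offset.
With one net inversion, constructive interference in reflection requires 2 n t = (m + ½) λ.
The second-smallest nonzero thickness corresponds to m = 1: t = (m + ½) λ / (2 n) = 1.50 × 516 / (2 × 1.4) = 276 nm.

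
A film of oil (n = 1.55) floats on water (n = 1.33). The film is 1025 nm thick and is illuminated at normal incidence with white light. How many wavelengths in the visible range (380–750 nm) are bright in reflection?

4

Top surface (1.0 → 1.55): reflection off a higher-index medium gives a half-wave phase shift.
At the lower boundary (n = 1.55 to n = 1.33) the reflected ray undergoes no phase shift.
Net: one phase inversion between the two reflected rays.
With one net inversion, constructive interference in reflection requires 2 n t = (m + ½) λ.
λ = 2 n t / (m + ½) = 3178 / (m + ½) nm.
m=3: 908 nm (IR); m=4: 706 nm (visible); m=5: 578 nm (visible); m=6: 489 nm (visible); m=7: 424 nm (visible); m=8: 374 nm (UV).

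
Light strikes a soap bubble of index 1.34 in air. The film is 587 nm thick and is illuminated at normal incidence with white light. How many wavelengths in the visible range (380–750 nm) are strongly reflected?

2

At the upper boundary (n = 1.0 to n = 1.34) the reflected ray undergoes a half-wave phase shift.
At the lower boundary (n = 1.34 to n = 1.0) the reflected ray undergoes no phase shift.
Net: one phase inversion between the two reflected rays.
For strong reflection here: 2 n t = (m + ½) λ.
λ = 2 n t / (m + ½) = 1573 / (m + ½) nm.
m=1: 1049 nm (IR); m=2: 629 nm (visible); m=3: 449 nm (visible); m=4: 350 nm (UV).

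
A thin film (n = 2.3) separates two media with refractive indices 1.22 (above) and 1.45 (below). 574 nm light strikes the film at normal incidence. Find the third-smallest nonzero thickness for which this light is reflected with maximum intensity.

312 nm

At the upper boundary (n = 1.22 to n = 2.3) the reflected ray undergoes a half-wave phase shift.
At the lower boundary (n = 2.3 to n = 1.45) the reflected ray undergoes no phase shift.
Net: one phase inversion between the two reflected rays.
For strong reflection here: 2 n t = (m + ½) λ.
The third-smallest nonzero thickness corresponds to m = 2: t = (m + ½) λ / (2 n) = 2.50 × 574 / (2 × 2.3) = 312 nm.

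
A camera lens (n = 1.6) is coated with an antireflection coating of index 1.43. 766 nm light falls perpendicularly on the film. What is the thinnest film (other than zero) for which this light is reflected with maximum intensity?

Ray reflecting at the top interface goes from n = 1.0 toward n = 1.43: a half-wave phase shift.
At the lower boundary (n = 1.43 to n = 1.6) the reflected ray undergoes a half-wave phase shift.
Zero or two π shifts → no net half-wave offset.
For maximum reflection here: 2 n t = m λ.
Minimum nonzero at m = 1: t = λ / (2 n) = 766 / (2 × 1.43) = 268 nm.

268 nm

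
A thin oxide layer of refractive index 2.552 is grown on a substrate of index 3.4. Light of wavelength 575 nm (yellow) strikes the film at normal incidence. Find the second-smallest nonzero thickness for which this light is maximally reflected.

Top surface (1.0 → 2.552): reflection off a higher-index medium gives a half-wave phase shift.
Bottom surface (2.552 → 3.4): reflection off a higher-index medium gives a half-wave phase shift.
Zero or two π shifts → no net half-wave offset.
For strong reflection here: 2 n t = m λ.
The second-smallest nonzero thickness corresponds to m = 2: t = m λ / (2 n) = 2.00 × 575 / (2 × 2.552) = 225 nm.

225 nm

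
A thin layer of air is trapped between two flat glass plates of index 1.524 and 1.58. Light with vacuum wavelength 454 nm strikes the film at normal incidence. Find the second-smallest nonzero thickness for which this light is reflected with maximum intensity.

At the upper boundary (n = 1.524 to n = 1.0) the reflected ray undergoes no phase shift.
At the lower boundary (n = 1.0 to n = 1.58) the reflected ray undergoes a half-wave phase shift.
Net: one phase inversion between the two reflected rays.
So the condition for constructive reflection is 2 n t = (m + ½) λ.
The second-smallest nonzero thickness corresponds to m = 1: t = (m + ½) λ / (2 n) = 1.50 × 454 / (2 × 1.0) = 341 nm.

341 nm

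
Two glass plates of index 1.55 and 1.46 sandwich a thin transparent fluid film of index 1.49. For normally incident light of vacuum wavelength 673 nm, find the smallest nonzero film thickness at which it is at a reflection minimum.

Top surface (1.55 → 1.49): reflection off a lower-index medium gives no phase shift.
Bottom surface (1.49 → 1.46): reflection off a lower-index medium gives no phase shift.
Zero or two π shifts → no net half-wave offset.
For minimum reflection here: 2 n t = (m + ½) λ.
Minimum at m = 0: t = λ / (4 n) = 673 / (4 × 1.49) = 113 nm.

113 nm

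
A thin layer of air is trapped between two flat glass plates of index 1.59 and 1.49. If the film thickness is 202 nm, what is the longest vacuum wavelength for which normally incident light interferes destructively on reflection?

Ray reflecting at the top interface goes from n = 1.59 toward n = 1.0: no phase shift.
Bottom surface (1.0 → 1.49): reflection off a higher-index medium gives a half-wave phase shift.
Net: one phase inversion between the two reflected rays.
So the condition for destructive reflection is 2 n t = m λ.
λ = 2 n t / m. The longest wavelength is m = 1: λ = 2 × 1.0 × 202 / 1.00 = 404 nm.

404 nm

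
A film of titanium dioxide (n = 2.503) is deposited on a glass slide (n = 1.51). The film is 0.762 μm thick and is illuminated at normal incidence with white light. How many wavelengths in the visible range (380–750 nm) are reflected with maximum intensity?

Ray reflecting at the top interface goes from n = 1.0 toward n = 2.503: a half-wave phase shift.
At the lower boundary (n = 2.503 to n = 1.51) the reflected ray undergoes no phase shift.
The two reflections differ by half a wavelength.
With one net inversion, constructive interference in reflection requires 2 n t = (m + ½) λ.
λ = 2 n t / (m + ½) = 3815 / (m + ½) nm.
m=4: 848 nm (IR); m=5: 694 nm (visible); m=6: 587 nm (visible); m=7: 509 nm (visible); m=8: 449 nm (visible); m=9: 402 nm (visible); m=10: 363 nm (UV).

5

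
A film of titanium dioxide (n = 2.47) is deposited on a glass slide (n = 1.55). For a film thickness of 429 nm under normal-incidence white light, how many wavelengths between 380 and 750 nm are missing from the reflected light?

3

Ray reflecting at the top interface goes from n = 1.0 toward n = 2.47: a half-wave phase shift.
Ray reflecting at the bottom interface goes from n = 2.47 toward n = 1.55: no phase shift.
Exactly one π shift → a net half-wave offset.
With one net inversion, destructive interference in reflection requires 2 n t = m λ.
λ = 2 n t / m = 2119 / m nm.
m=2: 1060 nm (IR); m=3: 706 nm (visible); m=4: 530 nm (visible); m=5: 424 nm (visible); m=6: 353 nm (UV).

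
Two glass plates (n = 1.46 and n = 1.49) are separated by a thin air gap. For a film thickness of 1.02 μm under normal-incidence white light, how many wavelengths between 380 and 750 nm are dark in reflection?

3

Top surface (1.46 → 1.0): reflection off a lower-index medium gives no phase shift.
At the lower boundary (n = 1.0 to n = 1.49) the reflected ray undergoes a half-wave phase shift.
Exactly one π shift → a net half-wave offset.
For weak reflection here: 2 n t = m λ.
λ = 2 n t / m = 2040 / m nm.
m=2: 1020 nm (IR); m=3: 680 nm (visible); m=4: 510 nm (visible); m=5: 408 nm (visible); m=6: 340 nm (UV).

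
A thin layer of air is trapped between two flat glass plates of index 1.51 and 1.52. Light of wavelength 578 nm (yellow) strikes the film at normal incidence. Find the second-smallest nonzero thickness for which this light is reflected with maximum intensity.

Top surface (1.51 → 1.0): reflection off a lower-index medium gives no phase shift.
At the lower boundary (n = 1.0 to n = 1.52) the reflected ray undergoes a half-wave phase shift.
Exactly one π shift → a net half-wave offset.
So the condition for constructive reflection is 2 n t = (m + ½) λ.
The second-smallest nonzero thickness corresponds to m = 1: t = (m + ½) λ / (2 n) = 1.50 × 578 / (2 × 1.0) = 434 nm.

434 nm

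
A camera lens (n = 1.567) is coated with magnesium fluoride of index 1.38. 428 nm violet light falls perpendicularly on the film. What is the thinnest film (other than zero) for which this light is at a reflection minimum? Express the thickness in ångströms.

775 Å

Top surface (1.0 → 1.38): reflection off a higher-index medium gives a half-wave phase shift.
At the lower boundary (n = 1.38 to n = 1.567) the reflected ray undergoes a half-wave phase shift.
The two reflections carry the same phase change, so no net offset.
For minimum reflection here: 2 n t = (m + ½) λ.
Minimum at m = 0: t = λ / (4 n) = 428 / (4 × 1.38) = 77.5 nm.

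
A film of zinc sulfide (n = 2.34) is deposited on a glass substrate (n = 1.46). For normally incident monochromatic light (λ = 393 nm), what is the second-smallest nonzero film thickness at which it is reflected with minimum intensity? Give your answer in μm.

0.168 μm

At the upper boundary (n = 1.0 to n = 2.34) the reflected ray undergoes a half-wave phase shift.
Ray reflecting at the bottom interface goes from n = 2.34 toward n = 1.46: no phase shift.
Exactly one π shift → a net half-wave offset.
For weak reflection here: 2 n t = m λ.
The second-smallest nonzero thickness corresponds to m = 2: t = m λ / (2 n) = 2.00 × 393 / (2 × 2.34) = 168 nm.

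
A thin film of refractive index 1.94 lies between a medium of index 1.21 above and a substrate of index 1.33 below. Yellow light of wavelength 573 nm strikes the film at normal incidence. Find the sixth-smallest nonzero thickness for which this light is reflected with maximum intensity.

812 nm

Ray reflecting at the top interface goes from n = 1.21 toward n = 1.94: a half-wave phase shift.
Ray reflecting at the bottom interface goes from n = 1.94 toward n = 1.33: no phase shift.
The two reflections differ by half a wavelength.
So the condition for constructive reflection is 2 n t = (m + ½) λ.
The sixth-smallest nonzero thickness corresponds to m = 5: t = (m + ½) λ / (2 n) = 5.50 × 573 / (2 × 1.94) = 812 nm.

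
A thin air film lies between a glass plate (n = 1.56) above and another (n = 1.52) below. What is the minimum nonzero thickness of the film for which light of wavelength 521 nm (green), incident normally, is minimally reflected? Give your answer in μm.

0.261 μm

Ray reflecting at the top interface goes from n = 1.56 toward n = 1.0: no phase shift.
Ray reflecting at the bottom interface goes from n = 1.0 toward n = 1.52: a half-wave phase shift.
Net: one phase inversion between the two reflected rays.
For minimum reflection here: 2 n t = m λ.
Minimum nonzero at m = 1: t = λ / (2 n) = 521 / (2 × 1.0) = 261 nm.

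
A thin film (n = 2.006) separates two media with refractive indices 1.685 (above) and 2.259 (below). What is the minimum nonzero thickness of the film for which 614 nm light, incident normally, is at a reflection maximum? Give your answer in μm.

At the upper boundary (n = 1.685 to n = 2.006) the reflected ray undergoes a half-wave phase shift.
Ray reflecting at the bottom interface goes from n = 2.006 toward n = 2.259: a half-wave phase shift.
The two reflections carry the same phase change, so no net offset.
For maximum reflection here: 2 n t = m λ.
Minimum nonzero at m = 1: t = λ / (2 n) = 614 / (2 × 2.006) = 153 nm.

0.153 μm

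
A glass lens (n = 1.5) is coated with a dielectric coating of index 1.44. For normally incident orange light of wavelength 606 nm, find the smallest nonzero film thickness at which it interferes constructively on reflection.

Ray reflecting at the top interface goes from n = 1.0 toward n = 1.44: a half-wave phase shift.
Bottom surface (1.44 → 1.5): reflection off a higher-index medium gives a half-wave phase shift.
Zero or two π shifts → no net half-wave offset.
So the condition for constructive reflection is 2 n t = m λ.
Minimum nonzero at m = 1: t = λ / (2 n) = 606 / (2 × 1.44) = 210 nm.

210 nm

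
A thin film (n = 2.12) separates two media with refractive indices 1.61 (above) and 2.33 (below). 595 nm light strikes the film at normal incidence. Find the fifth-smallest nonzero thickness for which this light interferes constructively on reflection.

Ray reflecting at the top interface goes from n = 1.61 toward n = 2.12: a half-wave phase shift.
At the lower boundary (n = 2.12 to n = 2.33) the reflected ray undergoes a half-wave phase shift.
Zero or two π shifts → no net half-wave offset.
So the condition for constructive reflection is 2 n t = m λ.
The fifth-smallest nonzero thickness corresponds to m = 5: t = m λ / (2 n) = 5.00 × 595 / (2 × 2.12) = 702 nm.

702 nm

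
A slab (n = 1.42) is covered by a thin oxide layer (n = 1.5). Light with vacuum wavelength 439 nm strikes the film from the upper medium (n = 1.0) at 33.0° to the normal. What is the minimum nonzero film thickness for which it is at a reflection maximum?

78.5 nm

Ray reflecting at the top interface goes from n = 1.0 toward n = 1.5: a half-wave phase shift.
At the lower boundary (n = 1.5 to n = 1.42) the reflected ray undergoes no phase shift.
The two reflections differ by half a wavelength.
For bright reflection here: 2 n t cos θ_r = (m + ½) λ.
Snell's law: 1.0 sin 33.0° = 1.5 sin θ_r → sin θ_r = 0.363, cos θ_r = 0.932.
Minimum at m = 0: t = λ / (4 n cos θ_r) = 439 / (4 × 1.5 × 0.932) = 78.5 nm.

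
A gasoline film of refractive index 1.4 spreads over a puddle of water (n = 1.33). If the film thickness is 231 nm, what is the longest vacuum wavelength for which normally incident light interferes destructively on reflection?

Ray reflecting at the top interface goes from n = 1.0 toward n = 1.4: a half-wave phase shift.
Bottom surface (1.4 → 1.33): reflection off a lower-index medium gives no phase shift.
Exactly one π shift → a net half-wave offset.
So the condition for destructive reflection is 2 n t = m λ.
λ = 2 n t / m. The longest wavelength is m = 1: λ = 2 × 1.4 × 231 / 1.00 = 647 nm.

647 nm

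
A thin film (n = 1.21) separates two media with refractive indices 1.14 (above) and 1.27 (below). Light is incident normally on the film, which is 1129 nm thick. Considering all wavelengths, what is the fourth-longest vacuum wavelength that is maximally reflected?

Top surface (1.14 → 1.21): reflection off a higher-index medium gives a half-wave phase shift.
Ray reflecting at the bottom interface goes from n = 1.21 toward n = 1.27: a half-wave phase shift.
Net: no relative phase inversion (both shifts match).
For bright reflection here: 2 n t = m λ.
λ = 2 n t / m. The fourth-longest wavelength is m = 4: λ = 2 × 1.21 × 1129 / 4.00 = 683 nm.

683 nm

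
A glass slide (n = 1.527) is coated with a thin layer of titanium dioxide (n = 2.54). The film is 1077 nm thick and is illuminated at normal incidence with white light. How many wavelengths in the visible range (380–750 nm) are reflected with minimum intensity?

At the upper boundary (n = 1.0 to n = 2.54) the reflected ray undergoes a half-wave phase shift.
Bottom surface (2.54 → 1.527): reflection off a lower-index medium gives no phase shift.
The two reflections differ by half a wavelength.
With one net inversion, destructive interference in reflection requires 2 n t = m λ.
λ = 2 n t / m = 5471 / m nm.
m=7: 782 nm (IR); m=8: 684 nm (visible); m=9: 608 nm (visible); m=10: 547 nm (visible); m=11: 497 nm (visible); m=12: 456 nm (visible); m=13: 421 nm (visible); m=14: 391 nm (visible); m=15: 365 nm (UV).

7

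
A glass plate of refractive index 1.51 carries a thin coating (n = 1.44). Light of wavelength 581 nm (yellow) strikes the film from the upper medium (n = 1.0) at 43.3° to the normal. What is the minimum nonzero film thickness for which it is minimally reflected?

115 nm

Top surface (1.0 → 1.44): reflection off a higher-index medium gives a half-wave phase shift.
At the lower boundary (n = 1.44 to n = 1.51) the reflected ray undergoes a half-wave phase shift.
Net: no relative phase inversion (both shifts match).
With no net inversion, destructive interference in reflection requires 2 n t cos θ_r = (m + ½) λ.
Snell's law: 1.0 sin 43.3° = 1.44 sin θ_r → sin θ_r = 0.476, cos θ_r = 0.879.
Minimum at m = 0: t = λ / (4 n cos θ_r) = 581 / (4 × 1.44 × 0.879) = 115 nm.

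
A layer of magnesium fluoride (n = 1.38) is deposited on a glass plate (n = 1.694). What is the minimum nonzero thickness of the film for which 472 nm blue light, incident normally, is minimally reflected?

Top surface (1.0 → 1.38): reflection off a higher-index medium gives a half-wave phase shift.
At the lower boundary (n = 1.38 to n = 1.694) the reflected ray undergoes a half-wave phase shift.
Net: no relative phase inversion (both shifts match).
With no net inversion, destructive interference in reflection requires 2 n t = (m + ½) λ.
Minimum at m = 0: t = λ / (4 n) = 472 / (4 × 1.38) = 85.5 nm.

85.5 nm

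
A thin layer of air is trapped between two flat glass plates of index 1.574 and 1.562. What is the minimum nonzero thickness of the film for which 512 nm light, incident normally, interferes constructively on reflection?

Ray reflecting at the top interface goes from n = 1.574 toward n = 1.0: no phase shift.
At the lower boundary (n = 1.0 to n = 1.562) the reflected ray undergoes a half-wave phase shift.
Exactly one π shift → a net half-wave offset.
With one net inversion, constructive interference in reflection requires 2 n t = (m + ½) λ.
Minimum at m = 0: t = λ / (4 n) = 512 / (4 × 1.0) = 128 nm.

128 nm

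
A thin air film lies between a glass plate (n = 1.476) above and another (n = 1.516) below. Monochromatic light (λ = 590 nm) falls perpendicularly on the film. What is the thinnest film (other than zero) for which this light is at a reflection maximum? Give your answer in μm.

0.148 μm

Top surface (1.476 → 1.0): reflection off a lower-index medium gives no phase shift.
At the lower boundary (n = 1.0 to n = 1.516) the reflected ray undergoes a half-wave phase shift.
Exactly one π shift → a net half-wave offset.
With one net inversion, constructive interference in reflection requires 2 n t = (m + ½) λ.
Minimum at m = 0: t = λ / (4 n) = 590 / (4 × 1.0) = 148 nm.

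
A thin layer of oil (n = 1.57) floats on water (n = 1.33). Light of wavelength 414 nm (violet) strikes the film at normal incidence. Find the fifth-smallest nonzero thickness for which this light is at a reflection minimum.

Top surface (1.0 → 1.57): reflection off a higher-index medium gives a half-wave phase shift.
Bottom surface (1.57 → 1.33): reflection off a lower-index medium gives no phase shift.
The two reflections differ by half a wavelength.
For minimum reflection here: 2 n t = m λ.
The fifth-smallest nonzero thickness corresponds to m = 5: t = m λ / (2 n) = 5.00 × 414 / (2 × 1.57) = 659 nm.

659 nm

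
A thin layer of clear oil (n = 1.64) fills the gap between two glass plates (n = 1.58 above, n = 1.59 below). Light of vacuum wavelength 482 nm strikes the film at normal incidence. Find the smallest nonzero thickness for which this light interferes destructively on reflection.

Top surface (1.58 → 1.64): reflection off a higher-index medium gives a half-wave phase shift.
At the lower boundary (n = 1.64 to n = 1.59) the reflected ray undergoes no phase shift.
The two reflections differ by half a wavelength.
With one net inversion, destructive interference in reflection requires 2 n t = m λ.
The smallest nonzero thickness corresponds to m = 1: t = m λ / (2 n) = 1.00 × 482 / (2 × 1.64) = 147 nm.

147 nm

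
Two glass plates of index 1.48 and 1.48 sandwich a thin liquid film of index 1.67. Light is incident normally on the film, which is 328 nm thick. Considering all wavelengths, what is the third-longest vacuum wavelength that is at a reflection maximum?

At the upper boundary (n = 1.48 to n = 1.67) the reflected ray undergoes a half-wave phase shift.
Ray reflecting at the bottom interface goes from n = 1.67 toward n = 1.48: no phase shift.
Net: one phase inversion between the two reflected rays.
With one net inversion, constructive interference in reflection requires 2 n t = (m + ½) λ.
λ = 2 n t / (m + ½). The third-longest wavelength is m = 2: λ = 2 × 1.67 × 328 / 2.50 = 438 nm.

438 nm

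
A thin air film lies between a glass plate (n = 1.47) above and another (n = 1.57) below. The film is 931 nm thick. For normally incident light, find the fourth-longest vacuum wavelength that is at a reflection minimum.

466 nm

Ray reflecting at the top interface goes from n = 1.47 toward n = 1.0: no phase shift.
Bottom surface (1.0 → 1.57): reflection off a higher-index medium gives a half-wave phase shift.
The two reflections differ by half a wavelength.
For dark reflection here: 2 n t = m λ.
λ = 2 n t / m. The fourth-longest wavelength is m = 4: λ = 2 × 1.0 × 931 / 4.00 = 466 nm.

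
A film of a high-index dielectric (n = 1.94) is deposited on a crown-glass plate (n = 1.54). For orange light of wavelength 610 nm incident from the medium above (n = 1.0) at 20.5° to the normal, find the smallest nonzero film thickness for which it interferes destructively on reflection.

160 nm

Ray reflecting at the top interface goes from n = 1.0 toward n = 1.94: a half-wave phase shift.
Bottom surface (1.94 → 1.54): reflection off a lower-index medium gives no phase shift.
The two reflections differ by half a wavelength.
So the condition for destructive reflection is 2 n t cos θ_r = m λ.
Snell's law: 1.0 sin 20.5° = 1.94 sin θ_r → sin θ_r = 0.181, cos θ_r = 0.984.
Minimum nonzero at m = 1: t = λ / (2 n cos θ_r) = 610 / (2 × 1.94 × 0.984) = 160 nm.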